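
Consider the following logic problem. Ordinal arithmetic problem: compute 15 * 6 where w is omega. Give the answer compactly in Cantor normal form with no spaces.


Compute 15 * 6.
Ordinal * is associative and left-distributive over +, but NOT commutative; for finite n>1, n*w = w but w*n stays w*n.
Both finite; ordinal * agrees with natural *: 15 * 6 = 90.
Result = 90

90


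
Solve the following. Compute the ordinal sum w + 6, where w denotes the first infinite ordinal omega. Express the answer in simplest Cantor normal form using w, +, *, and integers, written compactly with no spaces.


Compute w + 6.
Ordinal + is associative but NOT commutative; for finite n>0, n + w = w but w + n stays w+n.
w + 6 is already in normal form (a successor ordinal beyond w).
Result = w+6

w+6


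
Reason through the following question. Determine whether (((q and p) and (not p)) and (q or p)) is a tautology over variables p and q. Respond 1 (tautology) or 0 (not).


Check all 4 assignments:
p=0, q=0: 0
p=0, q=1: 0
p=1, q=0: 0
p=1, q=1: 0
Satisfying count = 0/4.
Tautology iff count = 4: no.

0


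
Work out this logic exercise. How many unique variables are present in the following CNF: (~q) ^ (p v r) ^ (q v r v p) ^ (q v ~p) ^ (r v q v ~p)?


Identify each variable that appears in the formula.
Variables found: p, q, r
Count = 3

3


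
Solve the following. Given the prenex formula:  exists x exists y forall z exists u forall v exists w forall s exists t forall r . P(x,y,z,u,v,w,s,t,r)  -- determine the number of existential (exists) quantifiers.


Quantifier prefix: exists x exists y forall z exists u forall v exists w forall s exists t forall r
Mark each quantifier type:
  E E U E U E U E U
Universal count = 4, Existential count = 5
Asked for existential (exists) quantifiers: 5

5


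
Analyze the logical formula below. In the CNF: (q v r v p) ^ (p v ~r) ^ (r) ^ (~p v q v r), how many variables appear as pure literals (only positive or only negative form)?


Check each variable for pure literal status:
p: mixed (not pure)
q: pure positive
r: mixed (not pure)
Pure literal count = 1

1


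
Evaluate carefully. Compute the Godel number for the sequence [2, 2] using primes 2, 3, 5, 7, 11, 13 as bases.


Encode each element as an exponent of the corresponding prime:
  2^2 = 4
  3^2 = 9
Product = 4 * 9 = 36

36


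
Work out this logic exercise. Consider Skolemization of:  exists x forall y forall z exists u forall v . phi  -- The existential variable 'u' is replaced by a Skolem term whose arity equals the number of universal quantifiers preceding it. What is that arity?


Quantifier prefix: exists x forall y forall z exists u forall v
'u' is existentially quantified at position 4.
Universal variables preceding it: y, z
Skolem function arity = 2

2


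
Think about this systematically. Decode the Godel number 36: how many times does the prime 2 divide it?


Factorize 36 by dividing by 2 repeatedly.
Division steps: 2 divides 36 exactly 2 time(s).
Exponent of 2 = 2

2


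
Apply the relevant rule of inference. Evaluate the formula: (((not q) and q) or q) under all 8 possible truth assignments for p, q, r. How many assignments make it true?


Check all 8 assignments:
p=0, q=0, r=0: 0
p=0, q=0, r=1: 0
p=0, q=1, r=0: 1
p=0, q=1, r=1: 1
p=1, q=0, r=0: 0
p=1, q=0, r=1: 0
p=1, q=1, r=0: 1
p=1, q=1, r=1: 1
Count of True = 4

4


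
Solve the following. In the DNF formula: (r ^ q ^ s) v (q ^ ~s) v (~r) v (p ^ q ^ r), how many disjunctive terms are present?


A DNF formula is a disjunction of terms (conjunctions).
Terms are separated by v.
Counting the disjuncts: 4 terms.

4


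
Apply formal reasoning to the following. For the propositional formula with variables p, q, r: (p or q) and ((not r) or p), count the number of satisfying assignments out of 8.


Evaluate all 8 assignments for p, q, r:
p=0, q=0, r=0: 0
p=0, q=0, r=1: 0
p=0, q=1, r=0: 1
p=0, q=1, r=1: 0
p=1, q=0, r=0: 1
p=1, q=0, r=1: 1
p=1, q=1, r=0: 1
p=1, q=1, r=1: 1
Satisfying count = 5

5


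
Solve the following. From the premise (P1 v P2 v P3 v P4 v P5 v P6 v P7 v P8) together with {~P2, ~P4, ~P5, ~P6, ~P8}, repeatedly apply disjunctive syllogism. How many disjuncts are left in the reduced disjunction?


Original disjuncts (8): P1, P2, P3, P4, P5, P6, P7, P8
Negated (eliminate): ~P2, ~P4, ~P5, ~P6, ~P8
Remaining disjuncts: P1, P3, P7
Count = 8 - 5 = 3

3


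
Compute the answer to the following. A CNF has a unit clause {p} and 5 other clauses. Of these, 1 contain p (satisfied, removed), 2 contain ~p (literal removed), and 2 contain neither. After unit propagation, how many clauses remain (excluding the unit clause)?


Satisfied (removed): 1
Shortened (remain): 2
Unchanged (remain): 2
Remaining = 2 + 2 = 4

4


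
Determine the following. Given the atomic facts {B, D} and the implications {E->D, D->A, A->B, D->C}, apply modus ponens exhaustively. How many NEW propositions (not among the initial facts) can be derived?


Initial facts: {B, D}
Apply modus ponens to closure:
  D and D->A  =>  A
  D and D->C  =>  C
Final known: {A, B, C, D}
New propositions: {A, C}
Count = 2

2


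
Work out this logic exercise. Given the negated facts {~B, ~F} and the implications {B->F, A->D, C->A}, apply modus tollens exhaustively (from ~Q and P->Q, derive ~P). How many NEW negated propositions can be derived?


Initial negated facts: {~B, ~F}
Apply modus tollens to closure:
  (no implication fires)
Final negated: {~B, ~F}
New negations: {(none)}
Count = 0

0


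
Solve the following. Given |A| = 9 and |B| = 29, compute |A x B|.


The Cartesian product A x B contains all ordered pairs (a, b).
|A x B| = |A| * |B| = 9 * 29 = 261

261


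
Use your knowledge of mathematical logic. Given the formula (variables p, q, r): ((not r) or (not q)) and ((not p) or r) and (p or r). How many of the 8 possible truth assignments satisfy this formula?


Evaluate all 8 assignments for p, q, r:
p=0, q=0, r=0: 0
p=0, q=0, r=1: 1
p=0, q=1, r=0: 0
p=0, q=1, r=1: 0
p=1, q=0, r=0: 0
p=1, q=0, r=1: 1
p=1, q=1, r=0: 0
p=1, q=1, r=1: 0
Satisfying count = 2

2


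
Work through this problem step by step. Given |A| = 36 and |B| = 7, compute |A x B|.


The Cartesian product A x B contains all ordered pairs (a, b).
|A x B| = |A| * |B| = 36 * 7 = 252

252


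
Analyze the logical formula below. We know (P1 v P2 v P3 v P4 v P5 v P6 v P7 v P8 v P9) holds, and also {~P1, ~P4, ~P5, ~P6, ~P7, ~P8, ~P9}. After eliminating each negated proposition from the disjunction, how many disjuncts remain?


Original disjuncts (9): P1, P2, P3, P4, P5, P6, P7, P8, P9
Negated (eliminate): ~P1, ~P4, ~P5, ~P6, ~P7, ~P8, ~P9
Remaining disjuncts: P2, P3
Count = 9 - 7 = 2

2


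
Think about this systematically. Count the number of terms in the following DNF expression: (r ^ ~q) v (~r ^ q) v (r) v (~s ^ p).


A DNF formula is a disjunction of terms (conjunctions).
Terms are separated by v.
Counting the disjuncts: 4 terms.

4


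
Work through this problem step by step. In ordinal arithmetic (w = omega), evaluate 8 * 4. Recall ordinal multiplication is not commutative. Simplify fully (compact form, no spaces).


Compute 8 * 4.
Ordinal * is associative and left-distributive over +, but NOT commutative; for finite n>1, n*w = w but w*n stays w*n.
Both finite; ordinal * agrees with natural *: 8 * 4 = 32.
Result = 32

32


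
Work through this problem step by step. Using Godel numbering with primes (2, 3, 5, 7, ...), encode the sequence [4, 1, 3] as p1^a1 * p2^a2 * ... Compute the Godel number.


Encode each element as an exponent of the corresponding prime:
  2^4 = 16
  3^1 = 3
  5^3 = 125
Product = 16 * 3 * 125 = 6000

6000


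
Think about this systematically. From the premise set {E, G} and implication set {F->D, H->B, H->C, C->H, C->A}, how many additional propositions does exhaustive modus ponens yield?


Initial facts: {E, G}
Apply modus ponens to closure:
  (no implication fires)
Final known: {E, G}
New propositions: {(none)}
Count = 0

0


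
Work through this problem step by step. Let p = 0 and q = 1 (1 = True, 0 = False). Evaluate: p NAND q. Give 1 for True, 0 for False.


p = 0, q = 1
Operation: p NAND q
Evaluate: 0 NAND 1 = 1

1


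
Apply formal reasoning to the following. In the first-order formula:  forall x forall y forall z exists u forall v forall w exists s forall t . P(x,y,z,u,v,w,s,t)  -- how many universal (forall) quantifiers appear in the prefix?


Quantifier prefix: forall x forall y forall z exists u forall v forall w exists s forall t
Mark each quantifier type:
  U U U E U U E U
Universal count = 6, Existential count = 2
Asked for universal (forall) quantifiers: 6

6


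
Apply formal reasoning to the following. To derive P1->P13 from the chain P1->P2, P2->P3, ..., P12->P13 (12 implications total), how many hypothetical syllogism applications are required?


With 12 implications in a chain connecting 13 propositions:
P1->P2, P2->P3, ..., P12->P13
Steps needed = (number of implications) - 1 = 12 - 1 = 11

11


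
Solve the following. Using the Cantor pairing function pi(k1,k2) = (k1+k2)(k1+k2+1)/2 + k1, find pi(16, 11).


k1 + k2 = 27
(k1+k2)(k1+k2+1)/2 = 27 * 28 / 2 = 378
pi = 378 + 16 = 394

394


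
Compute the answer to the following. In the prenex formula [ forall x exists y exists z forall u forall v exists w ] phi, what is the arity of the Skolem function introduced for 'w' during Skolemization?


Quantifier prefix: forall x exists y exists z forall u forall v exists w
'w' is existentially quantified at position 6.
Universal variables preceding it: x, u, v
Skolem function arity = 3

3


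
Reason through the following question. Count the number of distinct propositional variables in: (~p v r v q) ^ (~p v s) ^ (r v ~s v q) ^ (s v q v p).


Identify each variable that appears in the formula.
Variables found: p, q, r, s
Count = 4

4


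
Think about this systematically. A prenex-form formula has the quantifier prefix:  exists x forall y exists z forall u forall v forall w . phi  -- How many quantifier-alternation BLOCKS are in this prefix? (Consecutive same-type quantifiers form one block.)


Quantifier-type sequence: E A E A A A  (A=forall, E=exists)
Group into maximal same-type runs:
  Ex1 | Ax1 | Ex1 | Ax3
Number of blocks = 4

4


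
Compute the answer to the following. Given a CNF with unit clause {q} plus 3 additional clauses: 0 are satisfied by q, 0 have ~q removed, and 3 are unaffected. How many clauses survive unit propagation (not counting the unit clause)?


Satisfied (removed): 0
Shortened (remain): 0
Unchanged (remain): 3
Remaining = 0 + 3 = 3

3


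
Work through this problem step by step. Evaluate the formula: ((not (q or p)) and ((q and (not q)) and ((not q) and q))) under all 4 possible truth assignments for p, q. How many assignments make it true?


Check all 4 assignments:
p=0, q=0: 0
p=0, q=1: 0
p=1, q=0: 0
p=1, q=1: 0
Count of True = 0

0


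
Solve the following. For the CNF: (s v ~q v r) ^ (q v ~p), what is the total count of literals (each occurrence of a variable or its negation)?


Counting literals in each clause:
Clause 1: 3 literal(s)
Clause 2: 2 literal(s)
Total = 5

5


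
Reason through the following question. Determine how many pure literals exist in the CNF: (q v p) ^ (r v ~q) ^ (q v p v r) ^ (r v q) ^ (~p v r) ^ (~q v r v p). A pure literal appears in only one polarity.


Check each variable for pure literal status:
p: mixed (not pure)
q: mixed (not pure)
r: pure positive
Pure literal count = 1

1


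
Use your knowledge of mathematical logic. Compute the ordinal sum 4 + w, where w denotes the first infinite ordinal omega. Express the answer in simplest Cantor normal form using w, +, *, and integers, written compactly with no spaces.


Compute 4 + w.
Ordinal + is associative but NOT commutative; for finite n>0, n + w = w but w + n stays w+n.
Any finite left addend is absorbed by w on the right: 4 + w = w.
Result = w

w


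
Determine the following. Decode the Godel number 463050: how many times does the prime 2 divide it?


Factorize 463050 by dividing by 2 repeatedly.
Division steps: 2 divides 463050 exactly 1 time(s).
Exponent of 2 = 1

1


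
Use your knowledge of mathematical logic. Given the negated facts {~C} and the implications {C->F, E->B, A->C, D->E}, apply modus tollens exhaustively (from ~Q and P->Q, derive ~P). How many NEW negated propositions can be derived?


Initial negated facts: {~C}
Apply modus tollens to closure:
  ~C and A->C  =>  ~A
Final negated: {~A, ~C}
New negations: {~A}
Count = 1

1


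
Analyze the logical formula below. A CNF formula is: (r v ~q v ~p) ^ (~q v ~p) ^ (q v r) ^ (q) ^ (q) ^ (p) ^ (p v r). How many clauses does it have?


A CNF formula is a conjunction of clauses.
Clauses are separated by ^.
Counting the conjuncts: 7 clauses.

7


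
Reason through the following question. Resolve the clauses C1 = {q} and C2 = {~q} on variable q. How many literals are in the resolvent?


Remove q from C1 and ~q from C2.
C1 remainder: {}
C2 remainder: {}
Union (resolvent): {} (empty clause)
Resolvent has 0 literal(s).

0


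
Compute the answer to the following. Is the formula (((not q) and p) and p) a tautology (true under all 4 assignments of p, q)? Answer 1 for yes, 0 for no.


Check all 4 assignments:
p=0, q=0: 0
p=0, q=1: 0
p=1, q=0: 1
p=1, q=1: 0
Satisfying count = 1/4.
Tautology iff count = 4: no.

0


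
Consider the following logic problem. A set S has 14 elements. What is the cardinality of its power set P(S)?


The power set of a set with n elements has 2^n elements.
|P(S)| = 2^14 = 16384

16384


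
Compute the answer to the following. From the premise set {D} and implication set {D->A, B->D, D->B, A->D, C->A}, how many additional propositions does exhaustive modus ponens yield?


Initial facts: {D}
Apply modus ponens to closure:
  D and D->A  =>  A
  D and D->B  =>  B
Final known: {A, B, D}
New propositions: {A, B}
Count = 2

2


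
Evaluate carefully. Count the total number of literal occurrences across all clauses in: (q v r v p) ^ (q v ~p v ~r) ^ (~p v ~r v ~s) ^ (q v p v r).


Counting literals in each clause:
Clause 1: 3 literal(s)
Clause 2: 3 literal(s)
Clause 3: 3 literal(s)
Clause 4: 3 literal(s)
Total = 12

12


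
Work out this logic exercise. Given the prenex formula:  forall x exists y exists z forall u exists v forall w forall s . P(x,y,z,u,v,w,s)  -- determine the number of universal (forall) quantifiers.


Quantifier prefix: forall x exists y exists z forall u exists v forall w forall s
Mark each quantifier type:
  U E E U E U U
Universal count = 4, Existential count = 3
Asked for universal (forall) quantifiers: 4

4


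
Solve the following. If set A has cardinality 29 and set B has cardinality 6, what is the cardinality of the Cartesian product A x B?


The Cartesian product A x B contains all ordered pairs (a, b).
|A x B| = |A| * |B| = 29 * 6 = 174

174


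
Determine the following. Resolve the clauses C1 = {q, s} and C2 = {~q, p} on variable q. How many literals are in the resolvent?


Remove q from C1 and ~q from C2.
C1 remainder: {s}
C2 remainder: {p}
Union (resolvent): {p, s}
Resolvent has 2 literal(s).

2


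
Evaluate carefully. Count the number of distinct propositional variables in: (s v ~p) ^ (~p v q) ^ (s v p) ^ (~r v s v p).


Identify each variable that appears in the formula.
Variables found: p, q, r, s
Count = 4

4


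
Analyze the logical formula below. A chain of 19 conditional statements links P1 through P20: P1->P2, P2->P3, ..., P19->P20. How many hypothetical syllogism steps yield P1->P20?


With 19 implications in a chain connecting 20 propositions:
P1->P2, P2->P3, ..., P19->P20
Steps needed = (number of implications) - 1 = 19 - 1 = 18

18


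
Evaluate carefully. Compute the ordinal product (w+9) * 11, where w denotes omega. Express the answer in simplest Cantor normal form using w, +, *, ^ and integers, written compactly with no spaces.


Compute (w+9) * 11.
Ordinal * is associative and left-distributive over +, but NOT commutative; for finite n>1, n*w = w but w*n stays w*n.
(w+9) * 11 = (w+9) repeated 11 times. Each intermediate +9 is absorbed by the following w; only the last survives: w*11+9.
Result = w*11+9

w*11+9


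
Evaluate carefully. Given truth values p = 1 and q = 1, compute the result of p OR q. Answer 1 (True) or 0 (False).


p = 1, q = 1
Operation: p OR q
Evaluate: 1 OR 1 = 1

1


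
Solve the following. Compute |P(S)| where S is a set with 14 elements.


The power set of a set with n elements has 2^n elements.
|P(S)| = 2^14 = 16384

16384


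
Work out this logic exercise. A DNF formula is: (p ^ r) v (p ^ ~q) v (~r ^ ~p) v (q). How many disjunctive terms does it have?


A DNF formula is a disjunction of terms (conjunctions).
Terms are separated by v.
Counting the disjuncts: 4 terms.

4


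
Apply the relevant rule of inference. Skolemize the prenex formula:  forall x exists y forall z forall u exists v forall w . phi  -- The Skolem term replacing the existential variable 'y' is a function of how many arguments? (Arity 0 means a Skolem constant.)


Quantifier prefix: forall x exists y forall z forall u exists v forall w
'y' is existentially quantified at position 2.
Universal variables preceding it: x
Skolem function arity = 1

1


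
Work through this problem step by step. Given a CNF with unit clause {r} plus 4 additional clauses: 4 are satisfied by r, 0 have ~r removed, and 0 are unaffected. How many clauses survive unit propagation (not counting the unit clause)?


Satisfied (removed): 4
Shortened (remain): 0
Unchanged (remain): 0
Remaining = 0 + 0 = 0

0


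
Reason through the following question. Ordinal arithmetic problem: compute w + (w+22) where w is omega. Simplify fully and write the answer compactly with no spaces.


Compute w + (w+22).
Ordinal + is associative but NOT commutative; for finite n>0, n + w = w but w + n stays w+n.
w + (w+22) = (w+w) + 22 = w*2+22.
Result = w*2+22

w*2+22


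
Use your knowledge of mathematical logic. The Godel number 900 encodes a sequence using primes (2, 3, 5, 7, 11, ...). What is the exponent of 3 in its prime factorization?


Factorize 900 by dividing by 3 repeatedly.
Division steps: 3 divides 900 exactly 2 time(s).
Exponent of 3 = 2

2


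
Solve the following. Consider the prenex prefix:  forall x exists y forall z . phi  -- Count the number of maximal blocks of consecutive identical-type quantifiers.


Quantifier-type sequence: A E A  (A=forall, E=exists)
Group into maximal same-type runs:
  Ax1 | Ex1 | Ax1
Number of blocks = 3

3


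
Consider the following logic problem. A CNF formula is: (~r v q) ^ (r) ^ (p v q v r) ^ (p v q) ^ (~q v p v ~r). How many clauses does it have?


A CNF formula is a conjunction of clauses.
Clauses are separated by ^.
Counting the conjuncts: 5 clauses.

5


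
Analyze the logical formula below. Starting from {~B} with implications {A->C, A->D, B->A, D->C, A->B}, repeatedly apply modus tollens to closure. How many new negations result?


Initial negated facts: {~B}
Apply modus tollens to closure:
  ~B and A->B  =>  ~A
Final negated: {~A, ~B}
New negations: {~A}
Count = 1

1


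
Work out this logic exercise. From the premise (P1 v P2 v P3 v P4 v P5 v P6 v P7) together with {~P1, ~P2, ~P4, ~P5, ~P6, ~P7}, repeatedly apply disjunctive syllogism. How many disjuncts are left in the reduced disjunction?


Original disjuncts (7): P1, P2, P3, P4, P5, P6, P7
Negated (eliminate): ~P1, ~P2, ~P4, ~P5, ~P6, ~P7
Remaining disjuncts: P3
Count = 7 - 6 = 1

1


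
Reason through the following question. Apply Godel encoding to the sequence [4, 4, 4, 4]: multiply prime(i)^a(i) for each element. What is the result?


Encode each element as an exponent of the corresponding prime:
  2^4 = 16
  3^4 = 81
  5^4 = 625
  7^4 = 2401
Product = 16 * 81 * 625 * 2401 = 1944810000

1944810000


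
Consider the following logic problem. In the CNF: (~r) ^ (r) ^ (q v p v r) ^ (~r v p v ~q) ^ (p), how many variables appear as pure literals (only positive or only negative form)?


Check each variable for pure literal status:
p: pure positive
q: mixed (not pure)
r: mixed (not pure)
Pure literal count = 1

1


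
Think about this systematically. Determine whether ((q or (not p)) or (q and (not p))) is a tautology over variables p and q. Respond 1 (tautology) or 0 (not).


Check all 4 assignments:
p=0, q=0: 1
p=0, q=1: 1
p=1, q=0: 0
p=1, q=1: 1
Satisfying count = 3/4.
Tautology iff count = 4: no.

0


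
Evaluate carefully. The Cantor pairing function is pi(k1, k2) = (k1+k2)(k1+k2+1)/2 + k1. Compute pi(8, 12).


k1 + k2 = 20
(k1+k2)(k1+k2+1)/2 = 20 * 21 / 2 = 210
pi = 210 + 8 = 218

218


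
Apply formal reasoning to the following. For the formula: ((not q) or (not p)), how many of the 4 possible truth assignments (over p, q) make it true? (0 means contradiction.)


Check all 4 assignments:
p=0, q=0: 1
p=0, q=1: 1
p=1, q=0: 1
p=1, q=1: 0
Count of True = 3

3


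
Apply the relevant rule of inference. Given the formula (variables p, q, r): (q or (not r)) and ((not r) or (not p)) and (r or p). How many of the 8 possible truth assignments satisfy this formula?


Evaluate all 8 assignments for p, q, r:
p=0, q=0, r=0: 0
p=0, q=0, r=1: 0
p=0, q=1, r=0: 0
p=0, q=1, r=1: 1
p=1, q=0, r=0: 1
p=1, q=0, r=1: 0
p=1, q=1, r=0: 1
p=1, q=1, r=1: 0
Satisfying count = 3

3


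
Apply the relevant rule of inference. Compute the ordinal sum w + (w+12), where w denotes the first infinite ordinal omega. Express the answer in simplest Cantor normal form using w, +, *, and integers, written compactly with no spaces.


Compute w + (w+12).
Ordinal + is associative but NOT commutative; for finite n>0, n + w = w but w + n stays w+n.
w + (w+12) = (w+w) + 12 = w*2+12.
Result = w*2+12

w*2+12


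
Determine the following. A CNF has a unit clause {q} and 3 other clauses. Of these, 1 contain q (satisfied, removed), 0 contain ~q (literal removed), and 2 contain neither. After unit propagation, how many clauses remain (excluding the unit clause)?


Satisfied (removed): 1
Shortened (remain): 0
Unchanged (remain): 2
Remaining = 0 + 2 = 2

2


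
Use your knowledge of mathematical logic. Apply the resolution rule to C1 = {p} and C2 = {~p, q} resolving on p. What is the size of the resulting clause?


Remove p from C1 and ~p from C2.
C1 remainder: {}
C2 remainder: {q}
Union (resolvent): {q}
Resolvent has 1 literal(s).

1


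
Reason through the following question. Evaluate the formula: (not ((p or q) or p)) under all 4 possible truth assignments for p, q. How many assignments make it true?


Check all 4 assignments:
p=0, q=0: 1
p=0, q=1: 0
p=1, q=0: 0
p=1, q=1: 0
Count of True = 1

1


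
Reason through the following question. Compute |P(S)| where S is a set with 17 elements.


The power set of a set with n elements has 2^n elements.
|P(S)| = 2^17 = 131072

131072


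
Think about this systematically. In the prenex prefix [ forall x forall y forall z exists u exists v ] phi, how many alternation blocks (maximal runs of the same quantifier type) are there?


Quantifier-type sequence: A A A E E  (A=forall, E=exists)
Group into maximal same-type runs:
  Ax3 | Ex2
Number of blocks = 2

2


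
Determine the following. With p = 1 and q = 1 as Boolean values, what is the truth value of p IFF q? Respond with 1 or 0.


p = 1, q = 1
Operation: p IFF q
Evaluate: 1 IFF 1 = 1

1


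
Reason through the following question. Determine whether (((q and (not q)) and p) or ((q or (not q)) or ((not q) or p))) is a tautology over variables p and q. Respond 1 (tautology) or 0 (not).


Check all 4 assignments:
p=0, q=0: 1
p=0, q=1: 1
p=1, q=0: 1
p=1, q=1: 1
Satisfying count = 4/4.
Tautology iff count = 4: yes.

1


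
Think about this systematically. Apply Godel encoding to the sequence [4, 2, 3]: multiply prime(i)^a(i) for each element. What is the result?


Encode each element as an exponent of the corresponding prime:
  2^4 = 16
  3^2 = 9
  5^3 = 125
Product = 16 * 9 * 125 = 18000

18000


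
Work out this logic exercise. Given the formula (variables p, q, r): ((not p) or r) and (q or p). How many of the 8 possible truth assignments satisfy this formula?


Evaluate all 8 assignments for p, q, r:
p=0, q=0, r=0: 0
p=0, q=0, r=1: 0
p=0, q=1, r=0: 1
p=0, q=1, r=1: 1
p=1, q=0, r=0: 0
p=1, q=0, r=1: 1
p=1, q=1, r=0: 0
p=1, q=1, r=1: 1
Satisfying count = 4

4


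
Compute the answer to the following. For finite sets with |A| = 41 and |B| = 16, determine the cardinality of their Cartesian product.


The Cartesian product A x B contains all ordered pairs (a, b).
|A x B| = |A| * |B| = 41 * 16 = 656

656


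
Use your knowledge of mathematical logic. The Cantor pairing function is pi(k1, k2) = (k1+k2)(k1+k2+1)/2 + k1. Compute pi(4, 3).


k1 + k2 = 7
(k1+k2)(k1+k2+1)/2 = 7 * 8 / 2 = 28
pi = 28 + 4 = 32

32


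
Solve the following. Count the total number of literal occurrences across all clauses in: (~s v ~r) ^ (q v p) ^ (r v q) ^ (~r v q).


Counting literals in each clause:
Clause 1: 2 literal(s)
Clause 2: 2 literal(s)
Clause 3: 2 literal(s)
Clause 4: 2 literal(s)
Total = 8

8


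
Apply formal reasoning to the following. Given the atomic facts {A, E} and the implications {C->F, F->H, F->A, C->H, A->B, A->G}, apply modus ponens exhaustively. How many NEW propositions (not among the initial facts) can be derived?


Initial facts: {A, E}
Apply modus ponens to closure:
  A and A->B  =>  B
  A and A->G  =>  G
Final known: {A, B, E, G}
New propositions: {B, G}
Count = 2

2


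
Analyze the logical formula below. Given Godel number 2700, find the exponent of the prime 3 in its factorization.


Factorize 2700 by dividing by 3 repeatedly.
Division steps: 3 divides 2700 exactly 3 time(s).
Exponent of 3 = 3

3


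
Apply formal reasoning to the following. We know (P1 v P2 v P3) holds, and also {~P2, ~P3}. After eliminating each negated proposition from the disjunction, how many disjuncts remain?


Original disjuncts (3): P1, P2, P3
Negated (eliminate): ~P2, ~P3
Remaining disjuncts: P1
Count = 3 - 2 = 1

1


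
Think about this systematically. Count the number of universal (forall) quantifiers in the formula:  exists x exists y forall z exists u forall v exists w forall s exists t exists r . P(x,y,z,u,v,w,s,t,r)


Quantifier prefix: exists x exists y forall z exists u forall v exists w forall s exists t exists r
Mark each quantifier type:
  E E U E U E U E E
Universal count = 3, Existential count = 6
Asked for universal (forall) quantifiers: 3

3


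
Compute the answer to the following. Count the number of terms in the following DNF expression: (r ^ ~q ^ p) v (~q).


A DNF formula is a disjunction of terms (conjunctions).
Terms are separated by v.
Counting the disjuncts: 2 terms.

2


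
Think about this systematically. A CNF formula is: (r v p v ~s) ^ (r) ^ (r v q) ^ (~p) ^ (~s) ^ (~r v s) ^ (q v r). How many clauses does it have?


A CNF formula is a conjunction of clauses.
Clauses are separated by ^.
Counting the conjuncts: 7 clauses.

7


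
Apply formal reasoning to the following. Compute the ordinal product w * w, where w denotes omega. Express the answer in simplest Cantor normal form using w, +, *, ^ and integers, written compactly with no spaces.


Compute w * w.
Ordinal * is associative and left-distributive over +, but NOT commutative; for finite n>1, n*w = w but w*n stays w*n.
w * w = w^2 by definition.
Result = w^2

w^2


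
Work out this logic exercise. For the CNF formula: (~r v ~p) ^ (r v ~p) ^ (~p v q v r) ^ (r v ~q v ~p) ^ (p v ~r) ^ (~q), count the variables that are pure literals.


Check each variable for pure literal status:
p: mixed (not pure)
q: mixed (not pure)
r: mixed (not pure)
Pure literal count = 0

0


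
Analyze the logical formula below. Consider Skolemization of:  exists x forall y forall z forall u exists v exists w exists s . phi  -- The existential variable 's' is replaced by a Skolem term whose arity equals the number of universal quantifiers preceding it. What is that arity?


Quantifier prefix: exists x forall y forall z forall u exists v exists w exists s
's' is existentially quantified at position 7.
Universal variables preceding it: y, z, u
Skolem function arity = 3

3


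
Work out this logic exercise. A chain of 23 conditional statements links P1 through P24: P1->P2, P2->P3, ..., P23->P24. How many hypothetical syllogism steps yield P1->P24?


With 23 implications in a chain connecting 24 propositions:
P1->P2, P2->P3, ..., P23->P24
Steps needed = (number of implications) - 1 = 23 - 1 = 22

22


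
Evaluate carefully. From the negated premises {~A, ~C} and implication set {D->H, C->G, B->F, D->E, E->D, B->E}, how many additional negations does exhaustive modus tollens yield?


Initial negated facts: {~A, ~C}
Apply modus tollens to closure:
  (no implication fires)
Final negated: {~A, ~C}
New negations: {(none)}
Count = 0

0


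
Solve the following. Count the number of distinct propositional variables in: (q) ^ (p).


Identify each variable that appears in the formula.
Variables found: p, q
Count = 2

2


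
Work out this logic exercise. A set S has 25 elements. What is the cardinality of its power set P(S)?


The power set of a set with n elements has 2^n elements.
|P(S)| = 2^25 = 33554432

33554432


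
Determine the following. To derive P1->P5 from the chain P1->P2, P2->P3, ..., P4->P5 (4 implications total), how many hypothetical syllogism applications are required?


With 4 implications in a chain connecting 5 propositions:
P1->P2, P2->P3, ..., P4->P5
Steps needed = (number of implications) - 1 = 4 - 1 = 3

3


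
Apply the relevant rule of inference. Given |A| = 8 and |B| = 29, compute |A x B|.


The Cartesian product A x B contains all ordered pairs (a, b).
|A x B| = |A| * |B| = 8 * 29 = 232

232


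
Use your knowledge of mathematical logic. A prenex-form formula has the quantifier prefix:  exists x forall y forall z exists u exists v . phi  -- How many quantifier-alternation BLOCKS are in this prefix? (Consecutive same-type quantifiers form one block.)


Quantifier-type sequence: E A A E E  (A=forall, E=exists)
Group into maximal same-type runs:
  Ex1 | Ax2 | Ex2
Number of blocks = 3

3


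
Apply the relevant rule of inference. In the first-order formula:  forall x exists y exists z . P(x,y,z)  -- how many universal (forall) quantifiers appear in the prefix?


Quantifier prefix: forall x exists y exists z
Mark each quantifier type:
  U E E
Universal count = 1, Existential count = 2
Asked for universal (forall) quantifiers: 1

1


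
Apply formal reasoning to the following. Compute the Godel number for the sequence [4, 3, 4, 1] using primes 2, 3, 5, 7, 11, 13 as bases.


Encode each element as an exponent of the corresponding prime:
  2^4 = 16
  3^3 = 27
  5^4 = 625
  7^1 = 7
Product = 16 * 27 * 625 * 7 = 1890000

1890000


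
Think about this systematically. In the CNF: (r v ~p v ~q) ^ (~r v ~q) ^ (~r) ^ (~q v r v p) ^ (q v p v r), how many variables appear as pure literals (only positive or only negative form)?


Check each variable for pure literal status:
p: mixed (not pure)
q: mixed (not pure)
r: mixed (not pure)
Pure literal count = 0

0


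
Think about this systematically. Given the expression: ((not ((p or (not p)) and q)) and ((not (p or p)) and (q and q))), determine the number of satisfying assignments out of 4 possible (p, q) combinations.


Check all 4 assignments:
p=0, q=0: 0
p=0, q=1: 0
p=1, q=0: 0
p=1, q=1: 0
Count of True = 0

0


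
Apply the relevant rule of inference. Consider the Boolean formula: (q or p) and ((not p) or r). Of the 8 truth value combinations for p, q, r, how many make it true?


Evaluate all 8 assignments for p, q, r:
p=0, q=0, r=0: 0
p=0, q=0, r=1: 0
p=0, q=1, r=0: 1
p=0, q=1, r=1: 1
p=1, q=0, r=0: 0
p=1, q=0, r=1: 1
p=1, q=1, r=0: 0
p=1, q=1, r=1: 1
Satisfying count = 4

4


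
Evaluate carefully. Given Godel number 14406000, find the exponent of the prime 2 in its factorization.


Factorize 14406000 by dividing by 2 repeatedly.
Division steps: 2 divides 14406000 exactly 4 time(s).
Exponent of 2 = 4

4


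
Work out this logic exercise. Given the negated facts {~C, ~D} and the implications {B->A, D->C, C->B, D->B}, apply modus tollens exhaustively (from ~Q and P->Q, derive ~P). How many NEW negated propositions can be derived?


Initial negated facts: {~C, ~D}
Apply modus tollens to closure:
  (no implication fires)
Final negated: {~C, ~D}
New negations: {(none)}
Count = 0

0


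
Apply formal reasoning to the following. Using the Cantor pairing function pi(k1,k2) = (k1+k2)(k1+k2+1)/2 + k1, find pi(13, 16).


k1 + k2 = 29
(k1+k2)(k1+k2+1)/2 = 29 * 30 / 2 = 435
pi = 435 + 13 = 448

448


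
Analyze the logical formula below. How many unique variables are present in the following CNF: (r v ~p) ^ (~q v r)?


Identify each variable that appears in the formula.
Variables found: p, q, r
Count = 3

3


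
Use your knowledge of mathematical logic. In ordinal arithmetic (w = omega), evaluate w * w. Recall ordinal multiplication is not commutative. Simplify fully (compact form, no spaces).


Compute w * w.
Ordinal * is associative and left-distributive over +, but NOT commutative; for finite n>1, n*w = w but w*n stays w*n.
w * w = w^2 by definition.
Result = w^2

w^2


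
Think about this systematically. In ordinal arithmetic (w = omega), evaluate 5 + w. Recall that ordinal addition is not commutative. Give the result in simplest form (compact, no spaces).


Compute 5 + w.
Ordinal + is associative but NOT commutative; for finite n>0, n + w = w but w + n stays w+n.
Any finite left addend is absorbed by w on the right: 5 + w = w.
Result = w

w


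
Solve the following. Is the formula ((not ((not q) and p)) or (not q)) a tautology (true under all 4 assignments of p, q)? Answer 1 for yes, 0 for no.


Check all 4 assignments:
p=0, q=0: 1
p=0, q=1: 1
p=1, q=0: 1
p=1, q=1: 1
Satisfying count = 4/4.
Tautology iff count = 4: yes.

1


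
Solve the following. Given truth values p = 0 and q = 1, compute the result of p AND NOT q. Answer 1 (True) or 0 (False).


p = 0, q = 1
Operation: p AND NOT q
Evaluate: 0 AND NOT 1 = 0

0


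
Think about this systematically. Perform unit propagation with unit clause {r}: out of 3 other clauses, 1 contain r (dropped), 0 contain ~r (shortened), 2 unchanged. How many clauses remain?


Satisfied (removed): 1
Shortened (remain): 0
Unchanged (remain): 2
Remaining = 0 + 2 = 2

2


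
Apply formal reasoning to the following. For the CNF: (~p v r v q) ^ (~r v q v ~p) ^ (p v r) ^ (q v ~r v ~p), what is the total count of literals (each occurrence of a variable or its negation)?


Counting literals in each clause:
Clause 1: 3 literal(s)
Clause 2: 3 literal(s)
Clause 3: 2 literal(s)
Clause 4: 3 literal(s)
Total = 11

11


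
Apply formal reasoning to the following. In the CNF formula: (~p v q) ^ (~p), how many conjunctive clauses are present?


A CNF formula is a conjunction of clauses.
Clauses are separated by ^.
Counting the conjuncts: 2 clauses.

2


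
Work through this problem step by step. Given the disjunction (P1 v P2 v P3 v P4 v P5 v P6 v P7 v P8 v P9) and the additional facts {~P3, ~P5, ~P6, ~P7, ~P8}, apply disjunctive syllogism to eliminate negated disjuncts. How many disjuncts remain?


Original disjuncts (9): P1, P2, P3, P4, P5, P6, P7, P8, P9
Negated (eliminate): ~P3, ~P5, ~P6, ~P7, ~P8
Remaining disjuncts: P1, P2, P4, P9
Count = 9 - 5 = 4

4


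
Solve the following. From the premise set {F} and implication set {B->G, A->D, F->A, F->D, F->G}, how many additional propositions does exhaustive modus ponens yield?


Initial facts: {F}
Apply modus ponens to closure:
  F and F->A  =>  A
  F and F->D  =>  D
  F and F->G  =>  G
Final known: {A, D, F, G}
New propositions: {A, D, G}
Count = 3

3


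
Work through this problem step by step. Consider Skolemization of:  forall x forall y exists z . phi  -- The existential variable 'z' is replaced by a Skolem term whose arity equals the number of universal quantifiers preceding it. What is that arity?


Quantifier prefix: forall x forall y exists z
'z' is existentially quantified at position 3.
Universal variables preceding it: x, y
Skolem function arity = 2

2


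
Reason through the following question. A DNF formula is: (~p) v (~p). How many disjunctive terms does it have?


A DNF formula is a disjunction of terms (conjunctions).
Terms are separated by v.
Counting the disjuncts: 2 terms.

2


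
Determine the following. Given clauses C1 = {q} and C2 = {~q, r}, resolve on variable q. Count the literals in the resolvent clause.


Remove q from C1 and ~q from C2.
C1 remainder: {}
C2 remainder: {r}
Union (resolvent): {r}
Resolvent has 1 literal(s).

1


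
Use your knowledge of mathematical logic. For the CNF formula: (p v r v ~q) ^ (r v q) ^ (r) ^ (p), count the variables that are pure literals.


Check each variable for pure literal status:
p: pure positive
q: mixed (not pure)
r: pure positive
Pure literal count = 2

2


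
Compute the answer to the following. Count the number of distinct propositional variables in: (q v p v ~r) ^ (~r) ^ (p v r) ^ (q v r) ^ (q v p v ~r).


Identify each variable that appears in the formula.
Variables found: p, q, r
Count = 3

3


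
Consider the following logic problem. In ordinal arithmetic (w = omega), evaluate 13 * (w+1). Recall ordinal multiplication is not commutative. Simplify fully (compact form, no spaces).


Compute 13 * (w+1).
Ordinal * is associative and left-distributive over +, but NOT commutative; for finite n>1, n*w = w but w*n stays w*n.
By left-distributivity: 13 * (w+1) = 13*w + 13*1 = w + 13 = w+13.
Result = w+13

w+13


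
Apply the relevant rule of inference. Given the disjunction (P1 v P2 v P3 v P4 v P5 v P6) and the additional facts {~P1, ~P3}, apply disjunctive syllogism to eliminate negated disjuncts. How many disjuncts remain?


Original disjuncts (6): P1, P2, P3, P4, P5, P6
Negated (eliminate): ~P1, ~P3
Remaining disjuncts: P2, P4, P5, P6
Count = 6 - 2 = 4

4


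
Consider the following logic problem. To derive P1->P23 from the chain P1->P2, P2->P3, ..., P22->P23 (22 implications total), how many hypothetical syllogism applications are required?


With 22 implications in a chain connecting 23 propositions:
P1->P2, P2->P3, ..., P22->P23
Steps needed = (number of implications) - 1 = 22 - 1 = 21

21


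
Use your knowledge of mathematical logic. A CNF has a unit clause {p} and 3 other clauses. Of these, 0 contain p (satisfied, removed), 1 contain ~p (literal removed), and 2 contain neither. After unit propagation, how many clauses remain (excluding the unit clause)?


Satisfied (removed): 0
Shortened (remain): 1
Unchanged (remain): 2
Remaining = 1 + 2 = 3

3


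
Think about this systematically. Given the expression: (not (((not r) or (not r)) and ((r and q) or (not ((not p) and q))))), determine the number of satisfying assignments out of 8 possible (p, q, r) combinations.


Check all 8 assignments:
p=0, q=0, r=0: 0
p=0, q=0, r=1: 1
p=0, q=1, r=0: 1
p=0, q=1, r=1: 1
p=1, q=0, r=0: 0
p=1, q=0, r=1: 1
p=1, q=1, r=0: 0
p=1, q=1, r=1: 1
Count of True = 5

5


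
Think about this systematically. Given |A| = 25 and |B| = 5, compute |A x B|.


The Cartesian product A x B contains all ordered pairs (a, b).
|A x B| = |A| * |B| = 25 * 5 = 125

125


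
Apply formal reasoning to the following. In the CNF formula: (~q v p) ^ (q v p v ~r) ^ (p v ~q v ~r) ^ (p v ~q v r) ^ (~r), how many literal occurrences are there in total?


Counting literals in each clause:
Clause 1: 2 literal(s)
Clause 2: 3 literal(s)
Clause 3: 3 literal(s)
Clause 4: 3 literal(s)
Clause 5: 1 literal(s)
Total = 12

12
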